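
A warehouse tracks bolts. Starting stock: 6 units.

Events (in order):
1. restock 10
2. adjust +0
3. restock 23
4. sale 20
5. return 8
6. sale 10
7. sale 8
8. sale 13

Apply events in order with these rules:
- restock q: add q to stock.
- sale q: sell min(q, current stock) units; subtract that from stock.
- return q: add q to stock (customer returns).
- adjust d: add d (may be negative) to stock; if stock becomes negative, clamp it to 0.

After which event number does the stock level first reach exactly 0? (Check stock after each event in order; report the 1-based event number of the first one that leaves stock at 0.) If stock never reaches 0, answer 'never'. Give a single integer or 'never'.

Answer: 8

Derivation:
Processing events:
Start: stock = 6
  Event 1 (restock 10): 6 + 10 = 16
  Event 2 (adjust +0): 16 + 0 = 16
  Event 3 (restock 23): 16 + 23 = 39
  Event 4 (sale 20): sell min(20,39)=20. stock: 39 - 20 = 19. total_sold = 20
  Event 5 (return 8): 19 + 8 = 27
  Event 6 (sale 10): sell min(10,27)=10. stock: 27 - 10 = 17. total_sold = 30
  Event 7 (sale 8): sell min(8,17)=8. stock: 17 - 8 = 9. total_sold = 38
  Event 8 (sale 13): sell min(13,9)=9. stock: 9 - 9 = 0. total_sold = 47
Final: stock = 0, total_sold = 47

First zero at event 8.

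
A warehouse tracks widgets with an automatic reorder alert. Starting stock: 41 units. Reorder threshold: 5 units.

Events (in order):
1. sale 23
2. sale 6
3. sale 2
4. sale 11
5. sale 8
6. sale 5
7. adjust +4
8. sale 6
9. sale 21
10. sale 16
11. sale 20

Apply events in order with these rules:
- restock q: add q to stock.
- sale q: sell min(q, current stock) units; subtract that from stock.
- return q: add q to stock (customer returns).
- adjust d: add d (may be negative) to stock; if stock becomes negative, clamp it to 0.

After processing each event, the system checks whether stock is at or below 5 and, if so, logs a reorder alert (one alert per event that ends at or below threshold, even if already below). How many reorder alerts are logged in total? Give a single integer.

Answer: 8

Derivation:
Processing events:
Start: stock = 41
  Event 1 (sale 23): sell min(23,41)=23. stock: 41 - 23 = 18. total_sold = 23
  Event 2 (sale 6): sell min(6,18)=6. stock: 18 - 6 = 12. total_sold = 29
  Event 3 (sale 2): sell min(2,12)=2. stock: 12 - 2 = 10. total_sold = 31
  Event 4 (sale 11): sell min(11,10)=10. stock: 10 - 10 = 0. total_sold = 41
  Event 5 (sale 8): sell min(8,0)=0. stock: 0 - 0 = 0. total_sold = 41
  Event 6 (sale 5): sell min(5,0)=0. stock: 0 - 0 = 0. total_sold = 41
  Event 7 (adjust +4): 0 + 4 = 4
  Event 8 (sale 6): sell min(6,4)=4. stock: 4 - 4 = 0. total_sold = 45
  Event 9 (sale 21): sell min(21,0)=0. stock: 0 - 0 = 0. total_sold = 45
  Event 10 (sale 16): sell min(16,0)=0. stock: 0 - 0 = 0. total_sold = 45
  Event 11 (sale 20): sell min(20,0)=0. stock: 0 - 0 = 0. total_sold = 45
Final: stock = 0, total_sold = 45

Checking against threshold 5:
  After event 1: stock=18 > 5
  After event 2: stock=12 > 5
  After event 3: stock=10 > 5
  After event 4: stock=0 <= 5 -> ALERT
  After event 5: stock=0 <= 5 -> ALERT
  After event 6: stock=0 <= 5 -> ALERT
  After event 7: stock=4 <= 5 -> ALERT
  After event 8: stock=0 <= 5 -> ALERT
  After event 9: stock=0 <= 5 -> ALERT
  After event 10: stock=0 <= 5 -> ALERT
  After event 11: stock=0 <= 5 -> ALERT
Alert events: [4, 5, 6, 7, 8, 9, 10, 11]. Count = 8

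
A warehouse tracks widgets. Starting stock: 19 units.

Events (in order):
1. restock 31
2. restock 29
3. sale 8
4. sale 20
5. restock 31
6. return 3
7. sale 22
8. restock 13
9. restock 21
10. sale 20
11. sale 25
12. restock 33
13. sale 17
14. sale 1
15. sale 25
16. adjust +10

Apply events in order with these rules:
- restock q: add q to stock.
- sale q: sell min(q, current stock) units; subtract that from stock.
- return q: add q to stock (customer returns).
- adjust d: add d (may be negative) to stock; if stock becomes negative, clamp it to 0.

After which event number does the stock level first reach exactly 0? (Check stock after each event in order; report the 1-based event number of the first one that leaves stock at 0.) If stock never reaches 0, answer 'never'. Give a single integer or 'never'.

Processing events:
Start: stock = 19
  Event 1 (restock 31): 19 + 31 = 50
  Event 2 (restock 29): 50 + 29 = 79
  Event 3 (sale 8): sell min(8,79)=8. stock: 79 - 8 = 71. total_sold = 8
  Event 4 (sale 20): sell min(20,71)=20. stock: 71 - 20 = 51. total_sold = 28
  Event 5 (restock 31): 51 + 31 = 82
  Event 6 (return 3): 82 + 3 = 85
  Event 7 (sale 22): sell min(22,85)=22. stock: 85 - 22 = 63. total_sold = 50
  Event 8 (restock 13): 63 + 13 = 76
  Event 9 (restock 21): 76 + 21 = 97
  Event 10 (sale 20): sell min(20,97)=20. stock: 97 - 20 = 77. total_sold = 70
  Event 11 (sale 25): sell min(25,77)=25. stock: 77 - 25 = 52. total_sold = 95
  Event 12 (restock 33): 52 + 33 = 85
  Event 13 (sale 17): sell min(17,85)=17. stock: 85 - 17 = 68. total_sold = 112
  Event 14 (sale 1): sell min(1,68)=1. stock: 68 - 1 = 67. total_sold = 113
  Event 15 (sale 25): sell min(25,67)=25. stock: 67 - 25 = 42. total_sold = 138
  Event 16 (adjust +10): 42 + 10 = 52
Final: stock = 52, total_sold = 138

Stock never reaches 0.

Answer: never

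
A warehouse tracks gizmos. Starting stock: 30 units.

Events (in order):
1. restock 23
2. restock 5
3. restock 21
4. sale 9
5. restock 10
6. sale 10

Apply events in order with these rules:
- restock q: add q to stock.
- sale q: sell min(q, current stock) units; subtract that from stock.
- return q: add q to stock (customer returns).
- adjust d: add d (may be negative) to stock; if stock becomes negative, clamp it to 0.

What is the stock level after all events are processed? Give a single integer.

Answer: 70

Derivation:
Processing events:
Start: stock = 30
  Event 1 (restock 23): 30 + 23 = 53
  Event 2 (restock 5): 53 + 5 = 58
  Event 3 (restock 21): 58 + 21 = 79
  Event 4 (sale 9): sell min(9,79)=9. stock: 79 - 9 = 70. total_sold = 9
  Event 5 (restock 10): 70 + 10 = 80
  Event 6 (sale 10): sell min(10,80)=10. stock: 80 - 10 = 70. total_sold = 19
Final: stock = 70, total_sold = 19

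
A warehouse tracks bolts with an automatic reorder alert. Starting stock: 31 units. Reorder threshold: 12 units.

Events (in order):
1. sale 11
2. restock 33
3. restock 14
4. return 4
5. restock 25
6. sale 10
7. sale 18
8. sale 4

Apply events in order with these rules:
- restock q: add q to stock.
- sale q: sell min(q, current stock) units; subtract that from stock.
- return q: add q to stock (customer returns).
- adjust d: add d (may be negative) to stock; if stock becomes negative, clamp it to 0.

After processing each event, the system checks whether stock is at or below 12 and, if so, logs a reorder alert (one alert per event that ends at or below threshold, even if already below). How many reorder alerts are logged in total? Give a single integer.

Answer: 0

Derivation:
Processing events:
Start: stock = 31
  Event 1 (sale 11): sell min(11,31)=11. stock: 31 - 11 = 20. total_sold = 11
  Event 2 (restock 33): 20 + 33 = 53
  Event 3 (restock 14): 53 + 14 = 67
  Event 4 (return 4): 67 + 4 = 71
  Event 5 (restock 25): 71 + 25 = 96
  Event 6 (sale 10): sell min(10,96)=10. stock: 96 - 10 = 86. total_sold = 21
  Event 7 (sale 18): sell min(18,86)=18. stock: 86 - 18 = 68. total_sold = 39
  Event 8 (sale 4): sell min(4,68)=4. stock: 68 - 4 = 64. total_sold = 43
Final: stock = 64, total_sold = 43

Checking against threshold 12:
  After event 1: stock=20 > 12
  After event 2: stock=53 > 12
  After event 3: stock=67 > 12
  After event 4: stock=71 > 12
  After event 5: stock=96 > 12
  After event 6: stock=86 > 12
  After event 7: stock=68 > 12
  After event 8: stock=64 > 12
Alert events: []. Count = 0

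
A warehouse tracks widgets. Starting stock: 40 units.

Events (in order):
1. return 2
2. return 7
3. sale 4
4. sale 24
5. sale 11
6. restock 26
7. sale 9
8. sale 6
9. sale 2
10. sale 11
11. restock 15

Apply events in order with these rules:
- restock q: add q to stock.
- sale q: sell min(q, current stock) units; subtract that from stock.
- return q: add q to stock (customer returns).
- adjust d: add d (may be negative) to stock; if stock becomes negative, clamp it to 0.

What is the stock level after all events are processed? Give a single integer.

Processing events:
Start: stock = 40
  Event 1 (return 2): 40 + 2 = 42
  Event 2 (return 7): 42 + 7 = 49
  Event 3 (sale 4): sell min(4,49)=4. stock: 49 - 4 = 45. total_sold = 4
  Event 4 (sale 24): sell min(24,45)=24. stock: 45 - 24 = 21. total_sold = 28
  Event 5 (sale 11): sell min(11,21)=11. stock: 21 - 11 = 10. total_sold = 39
  Event 6 (restock 26): 10 + 26 = 36
  Event 7 (sale 9): sell min(9,36)=9. stock: 36 - 9 = 27. total_sold = 48
  Event 8 (sale 6): sell min(6,27)=6. stock: 27 - 6 = 21. total_sold = 54
  Event 9 (sale 2): sell min(2,21)=2. stock: 21 - 2 = 19. total_sold = 56
  Event 10 (sale 11): sell min(11,19)=11. stock: 19 - 11 = 8. total_sold = 67
  Event 11 (restock 15): 8 + 15 = 23
Final: stock = 23, total_sold = 67

Answer: 23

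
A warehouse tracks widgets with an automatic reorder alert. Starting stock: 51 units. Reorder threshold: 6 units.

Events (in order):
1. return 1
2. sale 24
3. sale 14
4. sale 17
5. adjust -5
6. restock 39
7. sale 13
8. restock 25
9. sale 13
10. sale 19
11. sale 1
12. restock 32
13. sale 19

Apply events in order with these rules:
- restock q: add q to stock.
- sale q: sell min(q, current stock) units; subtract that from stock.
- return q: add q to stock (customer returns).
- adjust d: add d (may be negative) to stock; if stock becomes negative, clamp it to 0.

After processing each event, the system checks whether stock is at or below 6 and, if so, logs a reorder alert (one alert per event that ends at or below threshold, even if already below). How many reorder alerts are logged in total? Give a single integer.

Answer: 2

Derivation:
Processing events:
Start: stock = 51
  Event 1 (return 1): 51 + 1 = 52
  Event 2 (sale 24): sell min(24,52)=24. stock: 52 - 24 = 28. total_sold = 24
  Event 3 (sale 14): sell min(14,28)=14. stock: 28 - 14 = 14. total_sold = 38
  Event 4 (sale 17): sell min(17,14)=14. stock: 14 - 14 = 0. total_sold = 52
  Event 5 (adjust -5): 0 + -5 = 0 (clamped to 0)
  Event 6 (restock 39): 0 + 39 = 39
  Event 7 (sale 13): sell min(13,39)=13. stock: 39 - 13 = 26. total_sold = 65
  Event 8 (restock 25): 26 + 25 = 51
  Event 9 (sale 13): sell min(13,51)=13. stock: 51 - 13 = 38. total_sold = 78
  Event 10 (sale 19): sell min(19,38)=19. stock: 38 - 19 = 19. total_sold = 97
  Event 11 (sale 1): sell min(1,19)=1. stock: 19 - 1 = 18. total_sold = 98
  Event 12 (restock 32): 18 + 32 = 50
  Event 13 (sale 19): sell min(19,50)=19. stock: 50 - 19 = 31. total_sold = 117
Final: stock = 31, total_sold = 117

Checking against threshold 6:
  After event 1: stock=52 > 6
  After event 2: stock=28 > 6
  After event 3: stock=14 > 6
  After event 4: stock=0 <= 6 -> ALERT
  After event 5: stock=0 <= 6 -> ALERT
  After event 6: stock=39 > 6
  After event 7: stock=26 > 6
  After event 8: stock=51 > 6
  After event 9: stock=38 > 6
  After event 10: stock=19 > 6
  After event 11: stock=18 > 6
  After event 12: stock=50 > 6
  After event 13: stock=31 > 6
Alert events: [4, 5]. Count = 2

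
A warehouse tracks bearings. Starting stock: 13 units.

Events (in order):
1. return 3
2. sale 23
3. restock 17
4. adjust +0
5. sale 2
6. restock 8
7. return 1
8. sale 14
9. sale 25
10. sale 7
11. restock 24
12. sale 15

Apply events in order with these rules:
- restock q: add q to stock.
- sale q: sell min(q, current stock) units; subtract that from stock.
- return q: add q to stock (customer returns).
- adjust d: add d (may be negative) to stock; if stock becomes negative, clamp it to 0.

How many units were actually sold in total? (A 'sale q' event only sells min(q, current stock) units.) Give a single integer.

Answer: 57

Derivation:
Processing events:
Start: stock = 13
  Event 1 (return 3): 13 + 3 = 16
  Event 2 (sale 23): sell min(23,16)=16. stock: 16 - 16 = 0. total_sold = 16
  Event 3 (restock 17): 0 + 17 = 17
  Event 4 (adjust +0): 17 + 0 = 17
  Event 5 (sale 2): sell min(2,17)=2. stock: 17 - 2 = 15. total_sold = 18
  Event 6 (restock 8): 15 + 8 = 23
  Event 7 (return 1): 23 + 1 = 24
  Event 8 (sale 14): sell min(14,24)=14. stock: 24 - 14 = 10. total_sold = 32
  Event 9 (sale 25): sell min(25,10)=10. stock: 10 - 10 = 0. total_sold = 42
  Event 10 (sale 7): sell min(7,0)=0. stock: 0 - 0 = 0. total_sold = 42
  Event 11 (restock 24): 0 + 24 = 24
  Event 12 (sale 15): sell min(15,24)=15. stock: 24 - 15 = 9. total_sold = 57
Final: stock = 9, total_sold = 57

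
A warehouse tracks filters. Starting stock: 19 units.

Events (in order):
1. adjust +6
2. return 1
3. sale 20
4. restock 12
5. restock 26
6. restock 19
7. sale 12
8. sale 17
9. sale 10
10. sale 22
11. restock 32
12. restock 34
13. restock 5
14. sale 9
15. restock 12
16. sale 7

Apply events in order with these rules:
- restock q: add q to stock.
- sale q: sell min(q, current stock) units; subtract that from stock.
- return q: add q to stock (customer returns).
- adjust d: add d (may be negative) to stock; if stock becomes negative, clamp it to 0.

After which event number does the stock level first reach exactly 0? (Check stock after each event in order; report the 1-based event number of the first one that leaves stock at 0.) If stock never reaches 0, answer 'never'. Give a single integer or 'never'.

Answer: never

Derivation:
Processing events:
Start: stock = 19
  Event 1 (adjust +6): 19 + 6 = 25
  Event 2 (return 1): 25 + 1 = 26
  Event 3 (sale 20): sell min(20,26)=20. stock: 26 - 20 = 6. total_sold = 20
  Event 4 (restock 12): 6 + 12 = 18
  Event 5 (restock 26): 18 + 26 = 44
  Event 6 (restock 19): 44 + 19 = 63
  Event 7 (sale 12): sell min(12,63)=12. stock: 63 - 12 = 51. total_sold = 32
  Event 8 (sale 17): sell min(17,51)=17. stock: 51 - 17 = 34. total_sold = 49
  Event 9 (sale 10): sell min(10,34)=10. stock: 34 - 10 = 24. total_sold = 59
  Event 10 (sale 22): sell min(22,24)=22. stock: 24 - 22 = 2. total_sold = 81
  Event 11 (restock 32): 2 + 32 = 34
  Event 12 (restock 34): 34 + 34 = 68
  Event 13 (restock 5): 68 + 5 = 73
  Event 14 (sale 9): sell min(9,73)=9. stock: 73 - 9 = 64. total_sold = 90
  Event 15 (restock 12): 64 + 12 = 76
  Event 16 (sale 7): sell min(7,76)=7. stock: 76 - 7 = 69. total_sold = 97
Final: stock = 69, total_sold = 97

Stock never reaches 0.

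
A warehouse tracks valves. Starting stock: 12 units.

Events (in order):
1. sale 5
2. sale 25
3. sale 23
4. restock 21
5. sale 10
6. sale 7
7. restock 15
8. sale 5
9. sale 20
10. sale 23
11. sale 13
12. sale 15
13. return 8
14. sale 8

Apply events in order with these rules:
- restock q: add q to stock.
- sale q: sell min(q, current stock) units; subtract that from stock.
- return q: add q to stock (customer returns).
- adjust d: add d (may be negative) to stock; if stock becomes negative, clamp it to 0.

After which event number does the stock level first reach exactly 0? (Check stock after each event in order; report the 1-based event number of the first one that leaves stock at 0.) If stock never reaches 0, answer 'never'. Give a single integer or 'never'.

Processing events:
Start: stock = 12
  Event 1 (sale 5): sell min(5,12)=5. stock: 12 - 5 = 7. total_sold = 5
  Event 2 (sale 25): sell min(25,7)=7. stock: 7 - 7 = 0. total_sold = 12
  Event 3 (sale 23): sell min(23,0)=0. stock: 0 - 0 = 0. total_sold = 12
  Event 4 (restock 21): 0 + 21 = 21
  Event 5 (sale 10): sell min(10,21)=10. stock: 21 - 10 = 11. total_sold = 22
  Event 6 (sale 7): sell min(7,11)=7. stock: 11 - 7 = 4. total_sold = 29
  Event 7 (restock 15): 4 + 15 = 19
  Event 8 (sale 5): sell min(5,19)=5. stock: 19 - 5 = 14. total_sold = 34
  Event 9 (sale 20): sell min(20,14)=14. stock: 14 - 14 = 0. total_sold = 48
  Event 10 (sale 23): sell min(23,0)=0. stock: 0 - 0 = 0. total_sold = 48
  Event 11 (sale 13): sell min(13,0)=0. stock: 0 - 0 = 0. total_sold = 48
  Event 12 (sale 15): sell min(15,0)=0. stock: 0 - 0 = 0. total_sold = 48
  Event 13 (return 8): 0 + 8 = 8
  Event 14 (sale 8): sell min(8,8)=8. stock: 8 - 8 = 0. total_sold = 56
Final: stock = 0, total_sold = 56

First zero at event 2.

Answer: 2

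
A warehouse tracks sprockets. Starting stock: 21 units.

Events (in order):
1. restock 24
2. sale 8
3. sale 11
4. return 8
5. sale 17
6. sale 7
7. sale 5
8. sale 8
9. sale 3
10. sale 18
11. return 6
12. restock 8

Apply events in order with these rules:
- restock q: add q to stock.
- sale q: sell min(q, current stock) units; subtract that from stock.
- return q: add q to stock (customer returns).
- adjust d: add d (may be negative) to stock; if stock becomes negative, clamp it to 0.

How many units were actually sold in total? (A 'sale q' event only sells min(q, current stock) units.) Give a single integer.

Processing events:
Start: stock = 21
  Event 1 (restock 24): 21 + 24 = 45
  Event 2 (sale 8): sell min(8,45)=8. stock: 45 - 8 = 37. total_sold = 8
  Event 3 (sale 11): sell min(11,37)=11. stock: 37 - 11 = 26. total_sold = 19
  Event 4 (return 8): 26 + 8 = 34
  Event 5 (sale 17): sell min(17,34)=17. stock: 34 - 17 = 17. total_sold = 36
  Event 6 (sale 7): sell min(7,17)=7. stock: 17 - 7 = 10. total_sold = 43
  Event 7 (sale 5): sell min(5,10)=5. stock: 10 - 5 = 5. total_sold = 48
  Event 8 (sale 8): sell min(8,5)=5. stock: 5 - 5 = 0. total_sold = 53
  Event 9 (sale 3): sell min(3,0)=0. stock: 0 - 0 = 0. total_sold = 53
  Event 10 (sale 18): sell min(18,0)=0. stock: 0 - 0 = 0. total_sold = 53
  Event 11 (return 6): 0 + 6 = 6
  Event 12 (restock 8): 6 + 8 = 14
Final: stock = 14, total_sold = 53

Answer: 53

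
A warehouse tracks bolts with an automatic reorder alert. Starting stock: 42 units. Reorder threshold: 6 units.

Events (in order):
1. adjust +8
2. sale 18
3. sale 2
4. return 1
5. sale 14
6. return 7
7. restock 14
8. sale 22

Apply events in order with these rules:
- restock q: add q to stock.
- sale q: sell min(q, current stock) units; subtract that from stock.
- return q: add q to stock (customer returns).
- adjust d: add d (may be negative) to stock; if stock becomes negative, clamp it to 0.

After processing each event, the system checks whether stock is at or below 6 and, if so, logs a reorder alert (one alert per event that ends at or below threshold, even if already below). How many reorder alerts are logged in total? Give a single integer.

Processing events:
Start: stock = 42
  Event 1 (adjust +8): 42 + 8 = 50
  Event 2 (sale 18): sell min(18,50)=18. stock: 50 - 18 = 32. total_sold = 18
  Event 3 (sale 2): sell min(2,32)=2. stock: 32 - 2 = 30. total_sold = 20
  Event 4 (return 1): 30 + 1 = 31
  Event 5 (sale 14): sell min(14,31)=14. stock: 31 - 14 = 17. total_sold = 34
  Event 6 (return 7): 17 + 7 = 24
  Event 7 (restock 14): 24 + 14 = 38
  Event 8 (sale 22): sell min(22,38)=22. stock: 38 - 22 = 16. total_sold = 56
Final: stock = 16, total_sold = 56

Checking against threshold 6:
  After event 1: stock=50 > 6
  After event 2: stock=32 > 6
  After event 3: stock=30 > 6
  After event 4: stock=31 > 6
  After event 5: stock=17 > 6
  After event 6: stock=24 > 6
  After event 7: stock=38 > 6
  After event 8: stock=16 > 6
Alert events: []. Count = 0

Answer: 0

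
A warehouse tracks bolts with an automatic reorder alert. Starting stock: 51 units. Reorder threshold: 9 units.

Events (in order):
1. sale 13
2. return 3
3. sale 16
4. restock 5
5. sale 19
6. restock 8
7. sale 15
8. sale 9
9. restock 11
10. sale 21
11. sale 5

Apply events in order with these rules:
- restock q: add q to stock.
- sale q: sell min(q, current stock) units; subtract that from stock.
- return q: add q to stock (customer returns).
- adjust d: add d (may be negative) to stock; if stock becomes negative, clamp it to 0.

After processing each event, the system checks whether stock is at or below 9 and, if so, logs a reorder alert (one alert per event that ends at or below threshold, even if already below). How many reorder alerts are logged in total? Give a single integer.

Answer: 4

Derivation:
Processing events:
Start: stock = 51
  Event 1 (sale 13): sell min(13,51)=13. stock: 51 - 13 = 38. total_sold = 13
  Event 2 (return 3): 38 + 3 = 41
  Event 3 (sale 16): sell min(16,41)=16. stock: 41 - 16 = 25. total_sold = 29
  Event 4 (restock 5): 25 + 5 = 30
  Event 5 (sale 19): sell min(19,30)=19. stock: 30 - 19 = 11. total_sold = 48
  Event 6 (restock 8): 11 + 8 = 19
  Event 7 (sale 15): sell min(15,19)=15. stock: 19 - 15 = 4. total_sold = 63
  Event 8 (sale 9): sell min(9,4)=4. stock: 4 - 4 = 0. total_sold = 67
  Event 9 (restock 11): 0 + 11 = 11
  Event 10 (sale 21): sell min(21,11)=11. stock: 11 - 11 = 0. total_sold = 78
  Event 11 (sale 5): sell min(5,0)=0. stock: 0 - 0 = 0. total_sold = 78
Final: stock = 0, total_sold = 78

Checking against threshold 9:
  After event 1: stock=38 > 9
  After event 2: stock=41 > 9
  After event 3: stock=25 > 9
  After event 4: stock=30 > 9
  After event 5: stock=11 > 9
  After event 6: stock=19 > 9
  After event 7: stock=4 <= 9 -> ALERT
  After event 8: stock=0 <= 9 -> ALERT
  After event 9: stock=11 > 9
  After event 10: stock=0 <= 9 -> ALERT
  After event 11: stock=0 <= 9 -> ALERT
Alert events: [7, 8, 10, 11]. Count = 4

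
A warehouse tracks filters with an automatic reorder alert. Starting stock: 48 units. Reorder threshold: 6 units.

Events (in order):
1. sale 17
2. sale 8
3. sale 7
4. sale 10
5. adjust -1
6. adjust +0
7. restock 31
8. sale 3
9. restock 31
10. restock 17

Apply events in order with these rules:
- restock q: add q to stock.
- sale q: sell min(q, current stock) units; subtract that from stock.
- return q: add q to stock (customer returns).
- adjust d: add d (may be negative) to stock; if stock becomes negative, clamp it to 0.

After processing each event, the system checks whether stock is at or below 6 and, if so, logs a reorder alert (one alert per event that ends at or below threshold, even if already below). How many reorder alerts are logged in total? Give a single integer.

Processing events:
Start: stock = 48
  Event 1 (sale 17): sell min(17,48)=17. stock: 48 - 17 = 31. total_sold = 17
  Event 2 (sale 8): sell min(8,31)=8. stock: 31 - 8 = 23. total_sold = 25
  Event 3 (sale 7): sell min(7,23)=7. stock: 23 - 7 = 16. total_sold = 32
  Event 4 (sale 10): sell min(10,16)=10. stock: 16 - 10 = 6. total_sold = 42
  Event 5 (adjust -1): 6 + -1 = 5
  Event 6 (adjust +0): 5 + 0 = 5
  Event 7 (restock 31): 5 + 31 = 36
  Event 8 (sale 3): sell min(3,36)=3. stock: 36 - 3 = 33. total_sold = 45
  Event 9 (restock 31): 33 + 31 = 64
  Event 10 (restock 17): 64 + 17 = 81
Final: stock = 81, total_sold = 45

Checking against threshold 6:
  After event 1: stock=31 > 6
  After event 2: stock=23 > 6
  After event 3: stock=16 > 6
  After event 4: stock=6 <= 6 -> ALERT
  After event 5: stock=5 <= 6 -> ALERT
  After event 6: stock=5 <= 6 -> ALERT
  After event 7: stock=36 > 6
  After event 8: stock=33 > 6
  After event 9: stock=64 > 6
  After event 10: stock=81 > 6
Alert events: [4, 5, 6]. Count = 3

Answer: 3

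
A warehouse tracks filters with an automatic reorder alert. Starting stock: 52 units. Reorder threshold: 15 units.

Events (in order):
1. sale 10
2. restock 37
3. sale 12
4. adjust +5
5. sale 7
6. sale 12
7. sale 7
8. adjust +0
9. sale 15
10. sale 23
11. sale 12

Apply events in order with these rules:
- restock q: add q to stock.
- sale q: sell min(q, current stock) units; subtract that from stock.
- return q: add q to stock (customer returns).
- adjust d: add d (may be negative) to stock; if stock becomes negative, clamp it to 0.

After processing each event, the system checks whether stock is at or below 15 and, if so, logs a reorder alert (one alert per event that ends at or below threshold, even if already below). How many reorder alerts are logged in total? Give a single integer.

Processing events:
Start: stock = 52
  Event 1 (sale 10): sell min(10,52)=10. stock: 52 - 10 = 42. total_sold = 10
  Event 2 (restock 37): 42 + 37 = 79
  Event 3 (sale 12): sell min(12,79)=12. stock: 79 - 12 = 67. total_sold = 22
  Event 4 (adjust +5): 67 + 5 = 72
  Event 5 (sale 7): sell min(7,72)=7. stock: 72 - 7 = 65. total_sold = 29
  Event 6 (sale 12): sell min(12,65)=12. stock: 65 - 12 = 53. total_sold = 41
  Event 7 (sale 7): sell min(7,53)=7. stock: 53 - 7 = 46. total_sold = 48
  Event 8 (adjust +0): 46 + 0 = 46
  Event 9 (sale 15): sell min(15,46)=15. stock: 46 - 15 = 31. total_sold = 63
  Event 10 (sale 23): sell min(23,31)=23. stock: 31 - 23 = 8. total_sold = 86
  Event 11 (sale 12): sell min(12,8)=8. stock: 8 - 8 = 0. total_sold = 94
Final: stock = 0, total_sold = 94

Checking against threshold 15:
  After event 1: stock=42 > 15
  After event 2: stock=79 > 15
  After event 3: stock=67 > 15
  After event 4: stock=72 > 15
  After event 5: stock=65 > 15
  After event 6: stock=53 > 15
  After event 7: stock=46 > 15
  After event 8: stock=46 > 15
  After event 9: stock=31 > 15
  After event 10: stock=8 <= 15 -> ALERT
  After event 11: stock=0 <= 15 -> ALERT
Alert events: [10, 11]. Count = 2

Answer: 2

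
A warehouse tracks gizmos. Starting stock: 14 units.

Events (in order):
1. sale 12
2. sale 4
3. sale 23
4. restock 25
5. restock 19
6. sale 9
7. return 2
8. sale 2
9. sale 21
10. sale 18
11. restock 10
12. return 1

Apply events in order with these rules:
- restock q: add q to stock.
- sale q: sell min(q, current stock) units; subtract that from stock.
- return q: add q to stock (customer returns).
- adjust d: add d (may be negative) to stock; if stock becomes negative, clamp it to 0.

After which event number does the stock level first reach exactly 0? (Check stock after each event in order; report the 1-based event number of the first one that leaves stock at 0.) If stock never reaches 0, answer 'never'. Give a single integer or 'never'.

Answer: 2

Derivation:
Processing events:
Start: stock = 14
  Event 1 (sale 12): sell min(12,14)=12. stock: 14 - 12 = 2. total_sold = 12
  Event 2 (sale 4): sell min(4,2)=2. stock: 2 - 2 = 0. total_sold = 14
  Event 3 (sale 23): sell min(23,0)=0. stock: 0 - 0 = 0. total_sold = 14
  Event 4 (restock 25): 0 + 25 = 25
  Event 5 (restock 19): 25 + 19 = 44
  Event 6 (sale 9): sell min(9,44)=9. stock: 44 - 9 = 35. total_sold = 23
  Event 7 (return 2): 35 + 2 = 37
  Event 8 (sale 2): sell min(2,37)=2. stock: 37 - 2 = 35. total_sold = 25
  Event 9 (sale 21): sell min(21,35)=21. stock: 35 - 21 = 14. total_sold = 46
  Event 10 (sale 18): sell min(18,14)=14. stock: 14 - 14 = 0. total_sold = 60
  Event 11 (restock 10): 0 + 10 = 10
  Event 12 (return 1): 10 + 1 = 11
Final: stock = 11, total_sold = 60

First zero at event 2.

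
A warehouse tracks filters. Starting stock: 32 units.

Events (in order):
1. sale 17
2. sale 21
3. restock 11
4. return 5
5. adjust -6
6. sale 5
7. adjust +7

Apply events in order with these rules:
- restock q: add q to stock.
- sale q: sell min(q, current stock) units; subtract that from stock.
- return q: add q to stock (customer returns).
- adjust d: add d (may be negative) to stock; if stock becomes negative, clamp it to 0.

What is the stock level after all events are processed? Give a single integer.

Processing events:
Start: stock = 32
  Event 1 (sale 17): sell min(17,32)=17. stock: 32 - 17 = 15. total_sold = 17
  Event 2 (sale 21): sell min(21,15)=15. stock: 15 - 15 = 0. total_sold = 32
  Event 3 (restock 11): 0 + 11 = 11
  Event 4 (return 5): 11 + 5 = 16
  Event 5 (adjust -6): 16 + -6 = 10
  Event 6 (sale 5): sell min(5,10)=5. stock: 10 - 5 = 5. total_sold = 37
  Event 7 (adjust +7): 5 + 7 = 12
Final: stock = 12, total_sold = 37

Answer: 12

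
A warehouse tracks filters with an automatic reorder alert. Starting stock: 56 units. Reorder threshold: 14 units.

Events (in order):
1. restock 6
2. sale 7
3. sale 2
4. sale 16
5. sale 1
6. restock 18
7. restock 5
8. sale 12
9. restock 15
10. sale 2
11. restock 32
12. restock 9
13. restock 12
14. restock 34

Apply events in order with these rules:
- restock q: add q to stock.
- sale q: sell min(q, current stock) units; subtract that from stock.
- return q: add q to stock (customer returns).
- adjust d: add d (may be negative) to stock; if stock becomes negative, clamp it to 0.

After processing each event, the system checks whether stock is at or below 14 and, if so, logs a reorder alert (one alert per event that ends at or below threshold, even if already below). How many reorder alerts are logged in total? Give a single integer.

Processing events:
Start: stock = 56
  Event 1 (restock 6): 56 + 6 = 62
  Event 2 (sale 7): sell min(7,62)=7. stock: 62 - 7 = 55. total_sold = 7
  Event 3 (sale 2): sell min(2,55)=2. stock: 55 - 2 = 53. total_sold = 9
  Event 4 (sale 16): sell min(16,53)=16. stock: 53 - 16 = 37. total_sold = 25
  Event 5 (sale 1): sell min(1,37)=1. stock: 37 - 1 = 36. total_sold = 26
  Event 6 (restock 18): 36 + 18 = 54
  Event 7 (restock 5): 54 + 5 = 59
  Event 8 (sale 12): sell min(12,59)=12. stock: 59 - 12 = 47. total_sold = 38
  Event 9 (restock 15): 47 + 15 = 62
  Event 10 (sale 2): sell min(2,62)=2. stock: 62 - 2 = 60. total_sold = 40
  Event 11 (restock 32): 60 + 32 = 92
  Event 12 (restock 9): 92 + 9 = 101
  Event 13 (restock 12): 101 + 12 = 113
  Event 14 (restock 34): 113 + 34 = 147
Final: stock = 147, total_sold = 40

Checking against threshold 14:
  After event 1: stock=62 > 14
  After event 2: stock=55 > 14
  After event 3: stock=53 > 14
  After event 4: stock=37 > 14
  After event 5: stock=36 > 14
  After event 6: stock=54 > 14
  After event 7: stock=59 > 14
  After event 8: stock=47 > 14
  After event 9: stock=62 > 14
  After event 10: stock=60 > 14
  After event 11: stock=92 > 14
  After event 12: stock=101 > 14
  After event 13: stock=113 > 14
  After event 14: stock=147 > 14
Alert events: []. Count = 0

Answer: 0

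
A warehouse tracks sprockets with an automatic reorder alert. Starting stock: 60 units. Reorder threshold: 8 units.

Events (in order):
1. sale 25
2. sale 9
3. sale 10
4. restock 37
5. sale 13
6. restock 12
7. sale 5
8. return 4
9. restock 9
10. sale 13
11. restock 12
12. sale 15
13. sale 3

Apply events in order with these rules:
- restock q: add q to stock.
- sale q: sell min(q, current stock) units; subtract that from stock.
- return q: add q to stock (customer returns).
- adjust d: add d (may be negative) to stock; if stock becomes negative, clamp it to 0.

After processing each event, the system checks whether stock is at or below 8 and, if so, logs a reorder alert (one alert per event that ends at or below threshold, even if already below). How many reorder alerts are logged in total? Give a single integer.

Answer: 0

Derivation:
Processing events:
Start: stock = 60
  Event 1 (sale 25): sell min(25,60)=25. stock: 60 - 25 = 35. total_sold = 25
  Event 2 (sale 9): sell min(9,35)=9. stock: 35 - 9 = 26. total_sold = 34
  Event 3 (sale 10): sell min(10,26)=10. stock: 26 - 10 = 16. total_sold = 44
  Event 4 (restock 37): 16 + 37 = 53
  Event 5 (sale 13): sell min(13,53)=13. stock: 53 - 13 = 40. total_sold = 57
  Event 6 (restock 12): 40 + 12 = 52
  Event 7 (sale 5): sell min(5,52)=5. stock: 52 - 5 = 47. total_sold = 62
  Event 8 (return 4): 47 + 4 = 51
  Event 9 (restock 9): 51 + 9 = 60
  Event 10 (sale 13): sell min(13,60)=13. stock: 60 - 13 = 47. total_sold = 75
  Event 11 (restock 12): 47 + 12 = 59
  Event 12 (sale 15): sell min(15,59)=15. stock: 59 - 15 = 44. total_sold = 90
  Event 13 (sale 3): sell min(3,44)=3. stock: 44 - 3 = 41. total_sold = 93
Final: stock = 41, total_sold = 93

Checking against threshold 8:
  After event 1: stock=35 > 8
  After event 2: stock=26 > 8
  After event 3: stock=16 > 8
  After event 4: stock=53 > 8
  After event 5: stock=40 > 8
  After event 6: stock=52 > 8
  After event 7: stock=47 > 8
  After event 8: stock=51 > 8
  After event 9: stock=60 > 8
  After event 10: stock=47 > 8
  After event 11: stock=59 > 8
  After event 12: stock=44 > 8
  After event 13: stock=41 > 8
Alert events: []. Count = 0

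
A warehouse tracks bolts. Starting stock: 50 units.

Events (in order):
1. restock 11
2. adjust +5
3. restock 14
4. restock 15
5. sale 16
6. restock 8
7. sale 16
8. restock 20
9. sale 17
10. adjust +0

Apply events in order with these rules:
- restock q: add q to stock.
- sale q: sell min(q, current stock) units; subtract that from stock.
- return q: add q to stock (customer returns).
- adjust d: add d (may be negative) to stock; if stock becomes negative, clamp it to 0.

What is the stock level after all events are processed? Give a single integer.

Processing events:
Start: stock = 50
  Event 1 (restock 11): 50 + 11 = 61
  Event 2 (adjust +5): 61 + 5 = 66
  Event 3 (restock 14): 66 + 14 = 80
  Event 4 (restock 15): 80 + 15 = 95
  Event 5 (sale 16): sell min(16,95)=16. stock: 95 - 16 = 79. total_sold = 16
  Event 6 (restock 8): 79 + 8 = 87
  Event 7 (sale 16): sell min(16,87)=16. stock: 87 - 16 = 71. total_sold = 32
  Event 8 (restock 20): 71 + 20 = 91
  Event 9 (sale 17): sell min(17,91)=17. stock: 91 - 17 = 74. total_sold = 49
  Event 10 (adjust +0): 74 + 0 = 74
Final: stock = 74, total_sold = 49

Answer: 74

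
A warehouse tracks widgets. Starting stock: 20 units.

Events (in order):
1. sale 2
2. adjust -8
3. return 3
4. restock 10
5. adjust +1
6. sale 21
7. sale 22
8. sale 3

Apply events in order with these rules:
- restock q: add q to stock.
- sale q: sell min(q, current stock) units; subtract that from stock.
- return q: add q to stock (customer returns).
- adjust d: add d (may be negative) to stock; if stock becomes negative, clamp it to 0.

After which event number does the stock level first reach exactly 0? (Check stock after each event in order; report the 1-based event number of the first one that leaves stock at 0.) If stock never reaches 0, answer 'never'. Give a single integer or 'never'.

Answer: 7

Derivation:
Processing events:
Start: stock = 20
  Event 1 (sale 2): sell min(2,20)=2. stock: 20 - 2 = 18. total_sold = 2
  Event 2 (adjust -8): 18 + -8 = 10
  Event 3 (return 3): 10 + 3 = 13
  Event 4 (restock 10): 13 + 10 = 23
  Event 5 (adjust +1): 23 + 1 = 24
  Event 6 (sale 21): sell min(21,24)=21. stock: 24 - 21 = 3. total_sold = 23
  Event 7 (sale 22): sell min(22,3)=3. stock: 3 - 3 = 0. total_sold = 26
  Event 8 (sale 3): sell min(3,0)=0. stock: 0 - 0 = 0. total_sold = 26
Final: stock = 0, total_sold = 26

First zero at event 7.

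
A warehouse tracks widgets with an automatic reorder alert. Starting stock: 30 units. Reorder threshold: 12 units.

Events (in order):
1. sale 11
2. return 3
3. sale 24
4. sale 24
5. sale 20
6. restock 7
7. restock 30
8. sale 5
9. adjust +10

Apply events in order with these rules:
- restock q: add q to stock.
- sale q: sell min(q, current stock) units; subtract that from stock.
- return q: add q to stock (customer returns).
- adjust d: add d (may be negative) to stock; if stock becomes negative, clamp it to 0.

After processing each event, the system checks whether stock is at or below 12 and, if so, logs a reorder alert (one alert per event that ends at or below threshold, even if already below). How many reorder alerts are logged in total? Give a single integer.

Processing events:
Start: stock = 30
  Event 1 (sale 11): sell min(11,30)=11. stock: 30 - 11 = 19. total_sold = 11
  Event 2 (return 3): 19 + 3 = 22
  Event 3 (sale 24): sell min(24,22)=22. stock: 22 - 22 = 0. total_sold = 33
  Event 4 (sale 24): sell min(24,0)=0. stock: 0 - 0 = 0. total_sold = 33
  Event 5 (sale 20): sell min(20,0)=0. stock: 0 - 0 = 0. total_sold = 33
  Event 6 (restock 7): 0 + 7 = 7
  Event 7 (restock 30): 7 + 30 = 37
  Event 8 (sale 5): sell min(5,37)=5. stock: 37 - 5 = 32. total_sold = 38
  Event 9 (adjust +10): 32 + 10 = 42
Final: stock = 42, total_sold = 38

Checking against threshold 12:
  After event 1: stock=19 > 12
  After event 2: stock=22 > 12
  After event 3: stock=0 <= 12 -> ALERT
  After event 4: stock=0 <= 12 -> ALERT
  After event 5: stock=0 <= 12 -> ALERT
  After event 6: stock=7 <= 12 -> ALERT
  After event 7: stock=37 > 12
  After event 8: stock=32 > 12
  After event 9: stock=42 > 12
Alert events: [3, 4, 5, 6]. Count = 4

Answer: 4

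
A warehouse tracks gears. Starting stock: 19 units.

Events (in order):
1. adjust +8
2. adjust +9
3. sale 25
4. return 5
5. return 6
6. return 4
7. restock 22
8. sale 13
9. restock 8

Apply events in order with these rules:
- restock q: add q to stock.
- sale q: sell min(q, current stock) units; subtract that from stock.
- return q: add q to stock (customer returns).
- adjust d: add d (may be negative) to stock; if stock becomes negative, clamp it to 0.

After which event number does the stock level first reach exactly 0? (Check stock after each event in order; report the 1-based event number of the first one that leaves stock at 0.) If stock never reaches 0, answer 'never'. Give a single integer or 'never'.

Processing events:
Start: stock = 19
  Event 1 (adjust +8): 19 + 8 = 27
  Event 2 (adjust +9): 27 + 9 = 36
  Event 3 (sale 25): sell min(25,36)=25. stock: 36 - 25 = 11. total_sold = 25
  Event 4 (return 5): 11 + 5 = 16
  Event 5 (return 6): 16 + 6 = 22
  Event 6 (return 4): 22 + 4 = 26
  Event 7 (restock 22): 26 + 22 = 48
  Event 8 (sale 13): sell min(13,48)=13. stock: 48 - 13 = 35. total_sold = 38
  Event 9 (restock 8): 35 + 8 = 43
Final: stock = 43, total_sold = 38

Stock never reaches 0.

Answer: never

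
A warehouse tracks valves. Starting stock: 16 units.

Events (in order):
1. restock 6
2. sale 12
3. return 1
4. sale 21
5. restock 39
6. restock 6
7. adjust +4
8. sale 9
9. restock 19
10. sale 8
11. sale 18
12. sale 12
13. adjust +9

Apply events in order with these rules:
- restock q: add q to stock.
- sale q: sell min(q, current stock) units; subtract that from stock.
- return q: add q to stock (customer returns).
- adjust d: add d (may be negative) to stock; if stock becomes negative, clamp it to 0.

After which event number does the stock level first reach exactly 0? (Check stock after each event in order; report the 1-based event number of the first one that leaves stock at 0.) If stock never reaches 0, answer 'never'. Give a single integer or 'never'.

Processing events:
Start: stock = 16
  Event 1 (restock 6): 16 + 6 = 22
  Event 2 (sale 12): sell min(12,22)=12. stock: 22 - 12 = 10. total_sold = 12
  Event 3 (return 1): 10 + 1 = 11
  Event 4 (sale 21): sell min(21,11)=11. stock: 11 - 11 = 0. total_sold = 23
  Event 5 (restock 39): 0 + 39 = 39
  Event 6 (restock 6): 39 + 6 = 45
  Event 7 (adjust +4): 45 + 4 = 49
  Event 8 (sale 9): sell min(9,49)=9. stock: 49 - 9 = 40. total_sold = 32
  Event 9 (restock 19): 40 + 19 = 59
  Event 10 (sale 8): sell min(8,59)=8. stock: 59 - 8 = 51. total_sold = 40
  Event 11 (sale 18): sell min(18,51)=18. stock: 51 - 18 = 33. total_sold = 58
  Event 12 (sale 12): sell min(12,33)=12. stock: 33 - 12 = 21. total_sold = 70
  Event 13 (adjust +9): 21 + 9 = 30
Final: stock = 30, total_sold = 70

First zero at event 4.

Answer: 4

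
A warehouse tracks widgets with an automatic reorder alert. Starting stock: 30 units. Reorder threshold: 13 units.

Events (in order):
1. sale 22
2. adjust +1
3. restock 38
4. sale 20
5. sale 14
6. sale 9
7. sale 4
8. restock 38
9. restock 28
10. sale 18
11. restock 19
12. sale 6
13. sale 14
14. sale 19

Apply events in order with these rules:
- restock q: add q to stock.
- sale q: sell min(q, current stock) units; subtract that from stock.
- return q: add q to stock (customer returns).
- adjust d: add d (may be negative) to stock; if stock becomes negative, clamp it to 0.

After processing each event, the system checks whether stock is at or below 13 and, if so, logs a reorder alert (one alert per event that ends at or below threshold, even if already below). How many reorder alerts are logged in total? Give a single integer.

Answer: 5

Derivation:
Processing events:
Start: stock = 30
  Event 1 (sale 22): sell min(22,30)=22. stock: 30 - 22 = 8. total_sold = 22
  Event 2 (adjust +1): 8 + 1 = 9
  Event 3 (restock 38): 9 + 38 = 47
  Event 4 (sale 20): sell min(20,47)=20. stock: 47 - 20 = 27. total_sold = 42
  Event 5 (sale 14): sell min(14,27)=14. stock: 27 - 14 = 13. total_sold = 56
  Event 6 (sale 9): sell min(9,13)=9. stock: 13 - 9 = 4. total_sold = 65
  Event 7 (sale 4): sell min(4,4)=4. stock: 4 - 4 = 0. total_sold = 69
  Event 8 (restock 38): 0 + 38 = 38
  Event 9 (restock 28): 38 + 28 = 66
  Event 10 (sale 18): sell min(18,66)=18. stock: 66 - 18 = 48. total_sold = 87
  Event 11 (restock 19): 48 + 19 = 67
  Event 12 (sale 6): sell min(6,67)=6. stock: 67 - 6 = 61. total_sold = 93
  Event 13 (sale 14): sell min(14,61)=14. stock: 61 - 14 = 47. total_sold = 107
  Event 14 (sale 19): sell min(19,47)=19. stock: 47 - 19 = 28. total_sold = 126
Final: stock = 28, total_sold = 126

Checking against threshold 13:
  After event 1: stock=8 <= 13 -> ALERT
  After event 2: stock=9 <= 13 -> ALERT
  After event 3: stock=47 > 13
  After event 4: stock=27 > 13
  After event 5: stock=13 <= 13 -> ALERT
  After event 6: stock=4 <= 13 -> ALERT
  After event 7: stock=0 <= 13 -> ALERT
  After event 8: stock=38 > 13
  After event 9: stock=66 > 13
  After event 10: stock=48 > 13
  After event 11: stock=67 > 13
  After event 12: stock=61 > 13
  After event 13: stock=47 > 13
  After event 14: stock=28 > 13
Alert events: [1, 2, 5, 6, 7]. Count = 5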